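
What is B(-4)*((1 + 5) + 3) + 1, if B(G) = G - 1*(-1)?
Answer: -26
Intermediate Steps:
B(G) = 1 + G (B(G) = G + 1 = 1 + G)
B(-4)*((1 + 5) + 3) + 1 = (1 - 4)*((1 + 5) + 3) + 1 = -3*(6 + 3) + 1 = -3*9 + 1 = -27 + 1 = -26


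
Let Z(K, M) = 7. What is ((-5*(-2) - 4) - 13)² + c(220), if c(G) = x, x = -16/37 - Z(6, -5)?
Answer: 1538/37 ≈ 41.568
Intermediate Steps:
x = -275/37 (x = -16/37 - 1*7 = -16*1/37 - 7 = -16/37 - 7 = -275/37 ≈ -7.4324)
c(G) = -275/37
((-5*(-2) - 4) - 13)² + c(220) = ((-5*(-2) - 4) - 13)² - 275/37 = ((10 - 4) - 13)² - 275/37 = (6 - 13)² - 275/37 = (-7)² - 275/37 = 49 - 275/37 = 1538/37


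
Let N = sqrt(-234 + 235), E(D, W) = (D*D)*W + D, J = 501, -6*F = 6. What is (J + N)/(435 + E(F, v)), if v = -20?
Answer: 251/207 ≈ 1.2126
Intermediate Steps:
F = -1 (F = -1/6*6 = -1)
E(D, W) = D + W*D**2 (E(D, W) = D**2*W + D = W*D**2 + D = D + W*D**2)
N = 1 (N = sqrt(1) = 1)
(J + N)/(435 + E(F, v)) = (501 + 1)/(435 - (1 - 1*(-20))) = 502/(435 - (1 + 20)) = 502/(435 - 1*21) = 502/(435 - 21) = 502/414 = 502*(1/414) = 251/207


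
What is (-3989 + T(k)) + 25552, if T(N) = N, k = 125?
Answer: 21688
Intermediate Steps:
(-3989 + T(k)) + 25552 = (-3989 + 125) + 25552 = -3864 + 25552 = 21688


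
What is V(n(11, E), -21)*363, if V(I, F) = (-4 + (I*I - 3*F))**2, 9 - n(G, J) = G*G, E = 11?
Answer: 57657326067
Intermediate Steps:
n(G, J) = 9 - G**2 (n(G, J) = 9 - G*G = 9 - G**2)
V(I, F) = (-4 + I**2 - 3*F)**2 (V(I, F) = (-4 + (I**2 - 3*F))**2 = (-4 + I**2 - 3*F)**2)
V(n(11, E), -21)*363 = (4 - (9 - 1*11**2)**2 + 3*(-21))**2*363 = (4 - (9 - 1*121)**2 - 63)**2*363 = (4 - (9 - 121)**2 - 63)**2*363 = (4 - 1*(-112)**2 - 63)**2*363 = (4 - 1*12544 - 63)**2*363 = (4 - 12544 - 63)**2*363 = (-12603)**2*363 = 158835609*363 = 57657326067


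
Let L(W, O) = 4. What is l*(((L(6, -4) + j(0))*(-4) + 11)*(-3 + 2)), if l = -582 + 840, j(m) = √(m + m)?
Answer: 1290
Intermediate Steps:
j(m) = √2*√m (j(m) = √(2*m) = √2*√m)
l = 258
l*(((L(6, -4) + j(0))*(-4) + 11)*(-3 + 2)) = 258*(((4 + √2*√0)*(-4) + 11)*(-3 + 2)) = 258*(((4 + √2*0)*(-4) + 11)*(-1)) = 258*(((4 + 0)*(-4) + 11)*(-1)) = 258*((4*(-4) + 11)*(-1)) = 258*((-16 + 11)*(-1)) = 258*(-5*(-1)) = 258*5 = 1290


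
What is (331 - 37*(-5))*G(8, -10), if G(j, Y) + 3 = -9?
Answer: -6192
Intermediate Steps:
G(j, Y) = -12 (G(j, Y) = -3 - 9 = -12)
(331 - 37*(-5))*G(8, -10) = (331 - 37*(-5))*(-12) = (331 - 1*(-185))*(-12) = (331 + 185)*(-12) = 516*(-12) = -6192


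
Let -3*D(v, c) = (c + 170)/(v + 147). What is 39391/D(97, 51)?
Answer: -28834212/221 ≈ -1.3047e+5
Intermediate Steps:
D(v, c) = -(170 + c)/(3*(147 + v)) (D(v, c) = -(c + 170)/(3*(v + 147)) = -(170 + c)/(3*(147 + v)))
39391/D(97, 51) = 39391/(((-170 - 1*51)/(3*(147 + 97)))) = 39391/(((⅓)*(-170 - 51)/244)) = 39391/(((⅓)*(1/244)*(-221))) = 39391/(-221/732) = 39391*(-732/221) = -28834212/221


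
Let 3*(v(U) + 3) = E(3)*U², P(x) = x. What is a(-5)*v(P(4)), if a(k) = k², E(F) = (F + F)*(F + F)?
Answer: 4725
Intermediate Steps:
E(F) = 4*F² (E(F) = (2*F)*(2*F) = 4*F²)
v(U) = -3 + 12*U² (v(U) = -3 + ((4*3²)*U²)/3 = -3 + ((4*9)*U²)/3 = -3 + (36*U²)/3 = -3 + 12*U²)
a(-5)*v(P(4)) = (-5)²*(-3 + 12*4²) = 25*(-3 + 12*16) = 25*(-3 + 192) = 25*189 = 4725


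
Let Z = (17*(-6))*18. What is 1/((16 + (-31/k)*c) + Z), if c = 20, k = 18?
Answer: -9/16690 ≈ -0.00053925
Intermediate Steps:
Z = -1836 (Z = -102*18 = -1836)
1/((16 + (-31/k)*c) + Z) = 1/((16 - 31/18*20) - 1836) = 1/((16 - 310/9) - 1836) = 1/(-166/9 - 1836) = 1/(-16690/9) = -9/16690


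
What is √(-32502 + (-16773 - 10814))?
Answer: I*√60089 ≈ 245.13*I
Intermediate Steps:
√(-32502 + (-16773 - 10814)) = √(-32502 - 27587) = √(-60089) = I*√60089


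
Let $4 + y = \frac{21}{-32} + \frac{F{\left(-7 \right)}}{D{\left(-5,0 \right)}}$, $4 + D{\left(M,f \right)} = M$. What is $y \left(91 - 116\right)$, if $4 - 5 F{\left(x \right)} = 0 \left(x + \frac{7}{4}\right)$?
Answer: $\frac{34165}{288} \approx 118.63$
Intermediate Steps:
$D{\left(M,f \right)} = -4 + M$
$F{\left(x \right)} = \frac{4}{5}$ ($F{\left(x \right)} = \frac{4}{5} - \frac{0 \left(x + \frac{7}{4}\right)}{5} = \frac{4}{5} - \frac{0 \left(\frac{7}{4} + x\right)}{5} = \frac{4}{5} - 0 = \frac{4}{5} + 0 = \frac{4}{5}$)
$y = - \frac{6833}{1440}$ ($y = -4 + \left(\frac{21}{-32} + \frac{4}{5 \left(-4 - 5\right)}\right) = -4 + \left(21 \left(- \frac{1}{32}\right) + \frac{4}{5 \left(-9\right)}\right) = -4 + \left(- \frac{21}{32} + \frac{4}{5} \left(- \frac{1}{9}\right)\right) = -4 - \frac{1073}{1440} = - \frac{6833}{1440} \approx -4.7451$)
$y \left(91 - 116\right) = - \frac{6833 \left(91 - 116\right)}{1440} = \left(- \frac{6833}{1440}\right) \left(-25\right) = \frac{34165}{288}$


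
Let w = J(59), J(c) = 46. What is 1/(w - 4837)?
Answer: -1/4791 ≈ -0.00020872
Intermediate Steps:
w = 46
1/(w - 4837) = 1/(46 - 4837) = 1/(-4791) = -1/4791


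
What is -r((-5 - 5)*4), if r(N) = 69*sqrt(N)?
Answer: -138*I*sqrt(10) ≈ -436.39*I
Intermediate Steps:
-r((-5 - 5)*4) = -69*sqrt((-5 - 5)*4) = -69*sqrt(-10*4) = -69*sqrt(-40) = -69*2*I*sqrt(10) = -138*I*sqrt(10)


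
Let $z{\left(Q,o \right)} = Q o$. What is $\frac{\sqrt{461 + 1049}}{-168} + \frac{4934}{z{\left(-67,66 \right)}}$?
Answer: $- \frac{2467}{2211} - \frac{\sqrt{1510}}{168} \approx -1.3471$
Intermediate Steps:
$\frac{\sqrt{461 + 1049}}{-168} + \frac{4934}{z{\left(-67,66 \right)}} = \frac{\sqrt{461 + 1049}}{-168} + \frac{4934}{\left(-67\right) 66} = \sqrt{1510} \left(- \frac{1}{168}\right) + \frac{4934}{-4422} = - \frac{\sqrt{1510}}{168} + 4934 \left(- \frac{1}{4422}\right) = - \frac{\sqrt{1510}}{168} - \frac{2467}{2211} = - \frac{2467}{2211} - \frac{\sqrt{1510}}{168}$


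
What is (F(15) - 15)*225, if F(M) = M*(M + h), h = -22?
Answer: -27000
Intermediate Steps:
F(M) = M*(-22 + M) (F(M) = M*(M - 22) = M*(-22 + M))
(F(15) - 15)*225 = (15*(-22 + 15) - 15)*225 = (15*(-7) - 15)*225 = (-105 - 15)*225 = -120*225 = -27000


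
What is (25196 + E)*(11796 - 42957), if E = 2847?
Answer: -873847923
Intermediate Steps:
(25196 + E)*(11796 - 42957) = (25196 + 2847)*(11796 - 42957) = 28043*(-31161) = -873847923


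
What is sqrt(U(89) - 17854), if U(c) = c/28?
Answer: I*sqrt(3498761)/14 ≈ 133.61*I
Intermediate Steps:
U(c) = c/28 (U(c) = c*(1/28) = c/28)
sqrt(U(89) - 17854) = sqrt((1/28)*89 - 17854) = sqrt(89/28 - 17854) = sqrt(-499823/28) = I*sqrt(3498761)/14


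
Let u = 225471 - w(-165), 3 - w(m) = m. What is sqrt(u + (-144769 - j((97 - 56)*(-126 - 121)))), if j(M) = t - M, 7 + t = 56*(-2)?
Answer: sqrt(70526) ≈ 265.57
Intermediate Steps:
t = -119 (t = -7 + 56*(-2) = -7 - 112 = -119)
w(m) = 3 - m
j(M) = -119 - M
u = 225303 (u = 225471 - (3 - 1*(-165)) = 225471 - (3 + 165) = 225471 - 1*168 = 225471 - 168 = 225303)
sqrt(u + (-144769 - j((97 - 56)*(-126 - 121)))) = sqrt(225303 + (-144769 - (-119 - (97 - 56)*(-126 - 121)))) = sqrt(225303 + (-144769 - (-119 - 41*(-247)))) = sqrt(225303 + (-144769 - (-119 - 1*(-10127)))) = sqrt(225303 + (-144769 - (-119 + 10127))) = sqrt(225303 + (-144769 - 1*10008)) = sqrt(225303 + (-144769 - 10008)) = sqrt(225303 - 154777) = sqrt(70526)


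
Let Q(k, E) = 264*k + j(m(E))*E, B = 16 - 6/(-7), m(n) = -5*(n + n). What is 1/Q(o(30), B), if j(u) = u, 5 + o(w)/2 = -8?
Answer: -49/475576 ≈ -0.00010303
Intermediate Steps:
o(w) = -26 (o(w) = -10 + 2*(-8) = -10 - 16 = -26)
m(n) = -10*n
B = 118/7 (B = 16 - 6*(-1)/7 = 16 - 6*(-⅐) = 16 + 6/7 = 118/7 ≈ 16.857)
Q(k, E) = -10*E² + 264*k (Q(k, E) = 264*k + (-10*E)*E = 264*k - 10*E² = -10*E² + 264*k)
1/Q(o(30), B) = 1/(-10*(118/7)² + 264*(-26)) = 1/(-10*13924/49 - 6864) = 1/(-139240/49 - 6864) = 1/(-475576/49) = -49/475576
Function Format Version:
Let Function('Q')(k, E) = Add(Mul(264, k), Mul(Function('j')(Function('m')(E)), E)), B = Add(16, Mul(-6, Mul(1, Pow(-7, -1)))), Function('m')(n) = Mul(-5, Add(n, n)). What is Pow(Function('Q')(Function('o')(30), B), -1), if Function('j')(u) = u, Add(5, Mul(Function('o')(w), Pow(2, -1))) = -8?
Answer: Rational(-49, 475576) ≈ -0.00010303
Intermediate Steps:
Function('o')(w) = -26 (Function('o')(w) = Add(-10, Mul(2, -8)) = Add(-10, -16) = -26)
Function('m')(n) = Mul(-10, n) (Function('m')(n) = Mul(-5, Mul(2, n)) = Mul(-10, n))
B = Rational(118, 7) (B = Add(16, Mul(-6, Mul(1, Rational(-1, 7)))) = Add(16, Mul(-6, Rational(-1, 7))) = Add(16, Rational(6, 7)) = Rational(118, 7) ≈ 16.857)
Function('Q')(k, E) = Add(Mul(-10, Pow(E, 2)), Mul(264, k)) (Function('Q')(k, E) = Add(Mul(264, k), Mul(Mul(-10, E), E)) = Add(Mul(264, k), Mul(-10, Pow(E, 2))) = Add(Mul(-10, Pow(E, 2)), Mul(264, k)))
Pow(Function('Q')(Function('o')(30), B), -1) = Pow(Add(Mul(-10, Pow(Rational(118, 7), 2)), Mul(264, -26)), -1) = Pow(Add(Mul(-10, Rational(13924, 49)), -6864), -1) = Pow(Add(Rational(-139240, 49), -6864), -1) = Pow(Rational(-475576, 49), -1) = Rational(-49, 475576)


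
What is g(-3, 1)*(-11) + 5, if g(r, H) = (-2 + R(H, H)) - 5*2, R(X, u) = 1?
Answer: 126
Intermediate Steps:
g(r, H) = -11 (g(r, H) = (-2 + 1) - 5*2 = -1 - 10 = -11)
g(-3, 1)*(-11) + 5 = -11*(-11) + 5 = 121 + 5 = 126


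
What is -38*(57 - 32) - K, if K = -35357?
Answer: 34407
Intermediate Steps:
-38*(57 - 32) - K = -38*(57 - 32) - 1*(-35357) = -38*25 + 35357 = -950 + 35357 = 34407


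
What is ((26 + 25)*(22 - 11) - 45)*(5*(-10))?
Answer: -25800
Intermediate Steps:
((26 + 25)*(22 - 11) - 45)*(5*(-10)) = (51*11 - 45)*(-50) = (561 - 45)*(-50) = 516*(-50) = -25800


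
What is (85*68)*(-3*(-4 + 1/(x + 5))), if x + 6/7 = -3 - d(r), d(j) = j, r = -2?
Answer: 702270/11 ≈ 63843.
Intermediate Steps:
x = -13/7 (x = -6/7 + (-3 - 1*(-2)) = -6/7 + (-3 + 2) = -6/7 - 1 = -13/7 ≈ -1.8571)
(85*68)*(-3*(-4 + 1/(x + 5))) = (85*68)*(-3*(-4 + 1/(-13/7 + 5))) = 5780*(-3*(-4 + 1/(22/7))) = 5780*(-3*(-4 + 7/22)) = 5780*(-3*(-81/22)) = 5780*(243/22) = 702270/11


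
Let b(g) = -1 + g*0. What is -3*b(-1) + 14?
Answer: 17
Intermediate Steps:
b(g) = -1 (b(g) = -1 + 0 = -1)
-3*b(-1) + 14 = -3*(-1) + 14 = 3 + 14 = 17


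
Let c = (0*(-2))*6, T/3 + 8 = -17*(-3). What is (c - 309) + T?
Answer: -180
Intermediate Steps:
T = 129 (T = -24 + 3*(-17*(-3)) = -24 + 3*51 = -24 + 153 = 129)
c = 0 (c = 0*6 = 0)
(c - 309) + T = (0 - 309) + 129 = -309 + 129 = -180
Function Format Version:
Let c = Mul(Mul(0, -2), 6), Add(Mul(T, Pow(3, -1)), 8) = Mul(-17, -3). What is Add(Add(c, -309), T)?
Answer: -180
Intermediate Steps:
T = 129 (T = Add(-24, Mul(3, Mul(-17, -3))) = Add(-24, Mul(3, 51)) = Add(-24, 153) = 129)
c = 0 (c = Mul(0, 6) = 0)
Add(Add(c, -309), T) = Add(Add(0, -309), 129) = Add(-309, 129) = -180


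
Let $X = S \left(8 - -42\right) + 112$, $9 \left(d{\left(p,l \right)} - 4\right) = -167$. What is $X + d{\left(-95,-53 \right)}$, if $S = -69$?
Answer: $- \frac{30173}{9} \approx -3352.6$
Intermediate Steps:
$d{\left(p,l \right)} = - \frac{131}{9}$ ($d{\left(p,l \right)} = 4 + \frac{1}{9} \left(-167\right) = 4 - \frac{167}{9} = - \frac{131}{9}$)
$X = -3338$ ($X = - 69 \left(8 - -42\right) + 112 = - 69 \left(8 + 42\right) + 112 = \left(-69\right) 50 + 112 = -3450 + 112 = -3338$)
$X + d{\left(-95,-53 \right)} = -3338 - \frac{131}{9} = - \frac{30173}{9}$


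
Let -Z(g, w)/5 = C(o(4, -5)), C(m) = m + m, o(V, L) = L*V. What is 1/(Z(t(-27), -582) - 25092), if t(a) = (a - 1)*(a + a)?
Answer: -1/24892 ≈ -4.0174e-5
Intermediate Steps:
C(m) = 2*m
t(a) = 2*a*(-1 + a) (t(a) = (-1 + a)*(2*a) = 2*a*(-1 + a))
Z(g, w) = 200 (Z(g, w) = -10*(-5*4) = -10*(-20) = -5*(-40) = 200)
1/(Z(t(-27), -582) - 25092) = 1/(200 - 25092) = 1/(-24892) = -1/24892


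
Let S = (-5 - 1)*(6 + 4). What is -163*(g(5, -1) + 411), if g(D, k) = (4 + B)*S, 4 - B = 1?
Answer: 1467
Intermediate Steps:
B = 3 (B = 4 - 1*1 = 4 - 1 = 3)
S = -60 (S = -6*10 = -60)
g(D, k) = -420 (g(D, k) = (4 + 3)*(-60) = 7*(-60) = -420)
-163*(g(5, -1) + 411) = -163*(-420 + 411) = -163*(-9) = 1467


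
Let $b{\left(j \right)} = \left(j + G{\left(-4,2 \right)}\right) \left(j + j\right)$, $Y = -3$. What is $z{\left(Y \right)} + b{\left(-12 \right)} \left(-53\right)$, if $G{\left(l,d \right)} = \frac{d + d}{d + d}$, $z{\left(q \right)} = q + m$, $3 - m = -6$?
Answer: $-13986$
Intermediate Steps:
$m = 9$ ($m = 3 - -6 = 3 + 6 = 9$)
$z{\left(q \right)} = 9 + q$ ($z{\left(q \right)} = q + 9 = 9 + q$)
$G{\left(l,d \right)} = 1$ ($G{\left(l,d \right)} = \frac{2 d}{2 d} = 2 d \frac{1}{2 d} = 1$)
$b{\left(j \right)} = 2 j \left(1 + j\right)$ ($b{\left(j \right)} = \left(j + 1\right) \left(j + j\right) = \left(1 + j\right) 2 j = 2 j \left(1 + j\right)$)
$z{\left(Y \right)} + b{\left(-12 \right)} \left(-53\right) = \left(9 - 3\right) + 2 \left(-12\right) \left(1 - 12\right) \left(-53\right) = 6 + 2 \left(-12\right) \left(-11\right) \left(-53\right) = 6 + 264 \left(-53\right) = 6 - 13992 = -13986$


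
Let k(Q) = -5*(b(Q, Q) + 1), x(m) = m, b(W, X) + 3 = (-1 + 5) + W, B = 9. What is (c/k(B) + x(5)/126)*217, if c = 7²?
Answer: -182869/990 ≈ -184.72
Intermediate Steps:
b(W, X) = 1 + W (b(W, X) = -3 + ((-1 + 5) + W) = -3 + (4 + W) = 1 + W)
k(Q) = -10 - 5*Q (k(Q) = -5*((1 + Q) + 1) = -5*(2 + Q) = -10 - 5*Q)
c = 49
(c/k(B) + x(5)/126)*217 = (49/(-10 - 5*9) + 5/126)*217 = (49/(-10 - 45) + 5*(1/126))*217 = (49/(-55) + 5/126)*217 = (49*(-1/55) + 5/126)*217 = (-49/55 + 5/126)*217 = -5899/6930*217 = -182869/990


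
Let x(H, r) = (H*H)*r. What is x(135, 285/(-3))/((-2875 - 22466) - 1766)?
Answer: 1731375/27107 ≈ 63.872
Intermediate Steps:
x(H, r) = r*H**2 (x(H, r) = H**2*r = r*H**2)
x(135, 285/(-3))/((-2875 - 22466) - 1766) = ((285/(-3))*135**2)/((-2875 - 22466) - 1766) = ((285*(-1/3))*18225)/(-25341 - 1766) = -95*18225/(-27107) = -1731375*(-1/27107) = 1731375/27107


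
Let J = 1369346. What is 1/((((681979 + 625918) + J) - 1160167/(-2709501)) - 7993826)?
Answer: -2709501/14405285794916 ≈ -1.8809e-7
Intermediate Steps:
1/((((681979 + 625918) + J) - 1160167/(-2709501)) - 7993826) = 1/((((681979 + 625918) + 1369346) - 1160167/(-2709501)) - 7993826) = 1/(((1307897 + 1369346) - 1160167*(-1/2709501)) - 7993826) = 1/((2677243 + 1160167/2709501) - 7993826) = 1/(7253993745910/2709501 - 7993826) = 1/(-14405285794916/2709501) = -2709501/14405285794916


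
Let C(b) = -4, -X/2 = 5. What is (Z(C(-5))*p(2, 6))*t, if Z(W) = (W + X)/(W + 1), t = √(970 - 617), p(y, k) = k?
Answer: 28*√353 ≈ 526.07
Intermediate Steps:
X = -10 (X = -2*5 = -10)
t = √353 ≈ 18.788
Z(W) = (-10 + W)/(1 + W) (Z(W) = (W - 10)/(W + 1) = (-10 + W)/(1 + W))
(Z(C(-5))*p(2, 6))*t = (((-10 - 4)/(1 - 4))*6)*√353 = ((-14/(-3))*6)*√353 = (-⅓*(-14)*6)*√353 = ((14/3)*6)*√353 = 28*√353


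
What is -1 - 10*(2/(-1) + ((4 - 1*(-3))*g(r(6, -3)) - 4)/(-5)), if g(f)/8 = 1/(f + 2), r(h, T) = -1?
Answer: 123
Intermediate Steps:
g(f) = 8/(2 + f) (g(f) = 8/(f + 2) = 8/(2 + f))
-1 - 10*(2/(-1) + ((4 - 1*(-3))*g(r(6, -3)) - 4)/(-5)) = -1 - 10*(2/(-1) + ((4 - 1*(-3))*(8/(2 - 1)) - 4)/(-5)) = -1 - 10*(2*(-1) + ((4 + 3)*(8/1) - 4)*(-1/5)) = -1 - 10*(-2 + (7*(8*1) - 4)*(-1/5)) = -1 - 10*(-2 + (7*8 - 4)*(-1/5)) = -1 - 10*(-2 + (56 - 4)*(-1/5)) = -1 - 10*(-2 + 52*(-1/5)) = -1 - 10*(-2 - 52/5) = -1 - 10*(-62/5) = -1 + 124 = 123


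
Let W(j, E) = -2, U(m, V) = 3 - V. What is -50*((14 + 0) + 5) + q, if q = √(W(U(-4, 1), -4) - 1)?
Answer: -950 + I*√3 ≈ -950.0 + 1.732*I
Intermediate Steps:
q = I*√3 (q = √(-2 - 1) = √(-3) = I*√3 ≈ 1.732*I)
-50*((14 + 0) + 5) + q = -50*((14 + 0) + 5) + I*√3 = -50*(14 + 5) + I*√3 = -50*19 + I*√3 = -950 + I*√3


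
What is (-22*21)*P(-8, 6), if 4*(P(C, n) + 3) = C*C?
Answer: -6006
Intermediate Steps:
P(C, n) = -3 + C²/4 (P(C, n) = -3 + (C*C)/4 = -3 + C²/4)
(-22*21)*P(-8, 6) = (-22*21)*(-3 + (¼)*(-8)²) = -462*(-3 + (¼)*64) = -462*(-3 + 16) = -462*13 = -6006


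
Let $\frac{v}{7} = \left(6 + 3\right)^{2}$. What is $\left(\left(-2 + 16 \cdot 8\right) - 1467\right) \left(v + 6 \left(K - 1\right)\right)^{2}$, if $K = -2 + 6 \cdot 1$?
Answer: $-458923725$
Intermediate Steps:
$K = 4$ ($K = -2 + 6 = 4$)
$v = 567$ ($v = 7 \left(6 + 3\right)^{2} = 7 \cdot 9^{2} = 7 \cdot 81 = 567$)
$\left(\left(-2 + 16 \cdot 8\right) - 1467\right) \left(v + 6 \left(K - 1\right)\right)^{2} = \left(\left(-2 + 16 \cdot 8\right) - 1467\right) \left(567 + 6 \left(4 - 1\right)\right)^{2} = \left(\left(-2 + 128\right) - 1467\right) \left(567 + 6 \cdot 3\right)^{2} = \left(126 - 1467\right) \left(567 + 18\right)^{2} = - 1341 \cdot 585^{2} = \left(-1341\right) 342225 = -458923725$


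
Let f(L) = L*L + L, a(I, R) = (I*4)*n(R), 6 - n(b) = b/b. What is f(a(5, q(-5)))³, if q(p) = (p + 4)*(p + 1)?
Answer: 1030301000000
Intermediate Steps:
n(b) = 5 (n(b) = 6 - b/b = 6 - 1*1 = 6 - 1 = 5)
q(p) = (1 + p)*(4 + p) (q(p) = (4 + p)*(1 + p) = (1 + p)*(4 + p))
a(I, R) = 20*I (a(I, R) = (I*4)*5 = (4*I)*5 = 20*I)
f(L) = L + L² (f(L) = L² + L = L + L²)
f(a(5, q(-5)))³ = ((20*5)*(1 + 20*5))³ = (100*(1 + 100))³ = (100*101)³ = 10100³ = 1030301000000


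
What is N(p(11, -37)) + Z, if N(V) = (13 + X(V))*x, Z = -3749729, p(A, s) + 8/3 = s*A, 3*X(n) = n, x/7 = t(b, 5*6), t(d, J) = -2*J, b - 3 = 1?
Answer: -11093507/3 ≈ -3.6978e+6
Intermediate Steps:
b = 4 (b = 3 + 1 = 4)
x = -420 (x = 7*(-10*6) = 7*(-2*30) = 7*(-60) = -420)
X(n) = n/3
p(A, s) = -8/3 + A*s (p(A, s) = -8/3 + s*A = -8/3 + A*s)
N(V) = -5460 - 140*V (N(V) = (13 + V/3)*(-420) = -5460 - 140*V)
N(p(11, -37)) + Z = (-5460 - 140*(-8/3 + 11*(-37))) - 3749729 = (-5460 - 140*(-8/3 - 407)) - 3749729 = (-5460 - 140*(-1229/3)) - 3749729 = (-5460 + 172060/3) - 3749729 = 155680/3 - 3749729 = -11093507/3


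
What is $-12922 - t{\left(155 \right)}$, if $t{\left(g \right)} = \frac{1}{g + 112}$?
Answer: $- \frac{3450175}{267} \approx -12922.0$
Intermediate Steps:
$t{\left(g \right)} = \frac{1}{112 + g}$
$-12922 - t{\left(155 \right)} = -12922 - \frac{1}{112 + 155} = -12922 - \frac{1}{267} = - \frac{3450175}{267}$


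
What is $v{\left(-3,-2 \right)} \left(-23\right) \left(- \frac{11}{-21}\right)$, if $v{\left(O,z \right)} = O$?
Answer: $\frac{253}{7} \approx 36.143$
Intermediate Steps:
$v{\left(-3,-2 \right)} \left(-23\right) \left(- \frac{11}{-21}\right) = \left(-3\right) \left(-23\right) \left(- \frac{11}{-21}\right) = 69 \left(\left(-11\right) \left(- \frac{1}{21}\right)\right) = 69 \cdot \frac{11}{21} = \frac{253}{7}$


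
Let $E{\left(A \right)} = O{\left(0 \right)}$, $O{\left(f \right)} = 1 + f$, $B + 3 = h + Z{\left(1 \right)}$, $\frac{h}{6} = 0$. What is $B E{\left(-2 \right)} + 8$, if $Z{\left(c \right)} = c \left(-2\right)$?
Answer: $3$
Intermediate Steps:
$h = 0$ ($h = 6 \cdot 0 = 0$)
$Z{\left(c \right)} = - 2 c$
$B = -5$ ($B = -3 + \left(0 - 2\right) = -3 - 2 = -5$)
$E{\left(A \right)} = 1$ ($E{\left(A \right)} = 1 + 0 = 1$)
$B E{\left(-2 \right)} + 8 = \left(-5\right) 1 + 8 = -5 + 8 = 3$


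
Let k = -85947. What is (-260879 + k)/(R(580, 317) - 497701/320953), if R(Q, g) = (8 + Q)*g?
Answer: -111314845178/59823857687 ≈ -1.8607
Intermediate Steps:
R(Q, g) = g*(8 + Q)
(-260879 + k)/(R(580, 317) - 497701/320953) = (-260879 - 85947)/(317*(8 + 580) - 497701/320953) = -346826/(317*588 - 497701*1/320953) = -346826/(186396 - 497701/320953) = -346826/59823857687/320953 = -346826*320953/59823857687 = -111314845178/59823857687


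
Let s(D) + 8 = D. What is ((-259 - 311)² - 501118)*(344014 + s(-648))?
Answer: -60505860044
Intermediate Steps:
s(D) = -8 + D
((-259 - 311)² - 501118)*(344014 + s(-648)) = ((-259 - 311)² - 501118)*(344014 + (-8 - 648)) = ((-570)² - 501118)*(344014 - 656) = (324900 - 501118)*343358 = -176218*343358 = -60505860044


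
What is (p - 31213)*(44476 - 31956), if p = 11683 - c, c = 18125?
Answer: -471440600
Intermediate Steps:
p = -6442 (p = 11683 - 1*18125 = 11683 - 18125 = -6442)
(p - 31213)*(44476 - 31956) = (-6442 - 31213)*(44476 - 31956) = -37655*12520 = -471440600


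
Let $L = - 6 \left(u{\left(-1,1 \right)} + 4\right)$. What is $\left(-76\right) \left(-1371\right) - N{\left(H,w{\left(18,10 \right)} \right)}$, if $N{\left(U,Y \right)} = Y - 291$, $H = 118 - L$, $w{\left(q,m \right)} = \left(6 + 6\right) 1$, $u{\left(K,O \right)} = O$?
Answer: $104475$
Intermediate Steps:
$w{\left(q,m \right)} = 12$ ($w{\left(q,m \right)} = 12 \cdot 1 = 12$)
$L = -30$ ($L = - 6 \left(1 + 4\right) = \left(-6\right) 5 = -30$)
$H = 148$ ($H = 118 - -30 = 118 + 30 = 148$)
$N{\left(U,Y \right)} = -291 + Y$ ($N{\left(U,Y \right)} = Y - 291 = -291 + Y$)
$\left(-76\right) \left(-1371\right) - N{\left(H,w{\left(18,10 \right)} \right)} = \left(-76\right) \left(-1371\right) - \left(-291 + 12\right) = 104196 - -279 = 104196 + 279 = 104475$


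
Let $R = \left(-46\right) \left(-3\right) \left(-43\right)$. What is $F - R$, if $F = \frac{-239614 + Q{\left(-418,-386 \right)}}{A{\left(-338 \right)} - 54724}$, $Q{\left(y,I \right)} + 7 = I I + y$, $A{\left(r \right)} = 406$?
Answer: $\frac{322414055}{54318} \approx 5935.7$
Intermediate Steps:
$Q{\left(y,I \right)} = -7 + y + I^{2}$ ($Q{\left(y,I \right)} = -7 + \left(I I + y\right) = -7 + \left(I^{2} + y\right) = -7 + \left(y + I^{2}\right) = -7 + y + I^{2}$)
$R = -5934$ ($R = 138 \left(-43\right) = -5934$)
$F = \frac{91043}{54318}$ ($F = \frac{-239614 - \left(425 - 148996\right)}{406 - 54724} = \frac{-239614 - -148571}{-54318} = \left(-239614 + 148571\right) \left(- \frac{1}{54318}\right) = \left(-91043\right) \left(- \frac{1}{54318}\right) = \frac{91043}{54318} \approx 1.6761$)
$F - R = \frac{91043}{54318} - -5934 = \frac{91043}{54318} + 5934 = \frac{322414055}{54318}$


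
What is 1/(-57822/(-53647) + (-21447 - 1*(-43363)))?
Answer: 53647/1175785474 ≈ 4.5627e-5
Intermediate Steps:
1/(-57822/(-53647) + (-21447 - 1*(-43363))) = 1/(-57822*(-1/53647) + (-21447 + 43363)) = 1/(57822/53647 + 21916) = 1/(1175785474/53647) = 53647/1175785474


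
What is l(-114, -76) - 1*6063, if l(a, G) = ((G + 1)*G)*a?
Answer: -655863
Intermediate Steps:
l(a, G) = G*a*(1 + G) (l(a, G) = ((1 + G)*G)*a = (G*(1 + G))*a = G*a*(1 + G))
l(-114, -76) - 1*6063 = -76*(-114)*(1 - 76) - 1*6063 = -76*(-114)*(-75) - 6063 = -649800 - 6063 = -655863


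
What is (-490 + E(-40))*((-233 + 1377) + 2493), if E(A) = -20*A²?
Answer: -118166130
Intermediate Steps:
(-490 + E(-40))*((-233 + 1377) + 2493) = (-490 - 20*(-40)²)*((-233 + 1377) + 2493) = (-490 - 20*1600)*(1144 + 2493) = (-490 - 32000)*3637 = -32490*3637 = -118166130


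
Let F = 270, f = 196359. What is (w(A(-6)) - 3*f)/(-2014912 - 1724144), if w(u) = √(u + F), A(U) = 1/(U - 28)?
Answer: 3219/20432 - √312086/127127904 ≈ 0.15754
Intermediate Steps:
A(U) = 1/(-28 + U)
w(u) = √(270 + u) (w(u) = √(u + 270) = √(270 + u))
(w(A(-6)) - 3*f)/(-2014912 - 1724144) = (√(270 + 1/(-28 - 6)) - 3*196359)/(-2014912 - 1724144) = (√(270 + 1/(-34)) - 589077)/(-3739056) = (√(270 - 1/34) - 589077)*(-1/3739056) = (√(9179/34) - 589077)*(-1/3739056) = (√312086/34 - 589077)*(-1/3739056) = (-589077 + √312086/34)*(-1/3739056) = 3219/20432 - √312086/127127904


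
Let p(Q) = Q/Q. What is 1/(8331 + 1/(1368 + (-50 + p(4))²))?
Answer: 3769/31399540 ≈ 0.00012003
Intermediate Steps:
p(Q) = 1
1/(8331 + 1/(1368 + (-50 + p(4))²)) = 1/(8331 + 1/(1368 + (-50 + 1)²)) = 1/(8331 + 1/(1368 + (-49)²)) = 1/(8331 + 1/(1368 + 2401)) = 1/(8331 + 1/3769) = 1/(31399540/3769) = 3769/31399540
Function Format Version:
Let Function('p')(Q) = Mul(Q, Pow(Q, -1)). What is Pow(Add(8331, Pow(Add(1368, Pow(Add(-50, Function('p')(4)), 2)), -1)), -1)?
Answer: Rational(3769, 31399540) ≈ 0.00012003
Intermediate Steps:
Function('p')(Q) = 1
Pow(Add(8331, Pow(Add(1368, Pow(Add(-50, Function('p')(4)), 2)), -1)), -1) = Pow(Add(8331, Pow(Add(1368, Pow(Add(-50, 1), 2)), -1)), -1) = Pow(Add(8331, Pow(Add(1368, Pow(-49, 2)), -1)), -1) = Pow(Add(8331, Pow(Add(1368, 2401), -1)), -1) = Pow(Add(8331, Pow(3769, -1)), -1) = Pow(Add(8331, Rational(1, 3769)), -1) = Pow(Rational(31399540, 3769), -1) = Rational(3769, 31399540)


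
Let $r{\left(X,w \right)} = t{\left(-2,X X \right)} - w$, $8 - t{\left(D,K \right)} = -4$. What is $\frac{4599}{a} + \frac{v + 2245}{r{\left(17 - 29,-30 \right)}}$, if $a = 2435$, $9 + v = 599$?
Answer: $\frac{337923}{4870} \approx 69.389$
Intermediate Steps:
$t{\left(D,K \right)} = 12$ ($t{\left(D,K \right)} = 8 - -4 = 8 + 4 = 12$)
$v = 590$ ($v = -9 + 599 = 590$)
$r{\left(X,w \right)} = 12 - w$
$\frac{4599}{a} + \frac{v + 2245}{r{\left(17 - 29,-30 \right)}} = \frac{4599}{2435} + \frac{590 + 2245}{12 - -30} = 4599 \cdot \frac{1}{2435} + \frac{2835}{12 + 30} = \frac{4599}{2435} + \frac{2835}{42} = \frac{4599}{2435} + 2835 \cdot \frac{1}{42} = \frac{4599}{2435} + \frac{135}{2} = \frac{337923}{4870}$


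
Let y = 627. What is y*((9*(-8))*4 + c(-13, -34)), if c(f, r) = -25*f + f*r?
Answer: 300333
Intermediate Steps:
y*((9*(-8))*4 + c(-13, -34)) = 627*((9*(-8))*4 - 13*(-25 - 34)) = 627*(-72*4 - 13*(-59)) = 627*(-288 + 767) = 627*479 = 300333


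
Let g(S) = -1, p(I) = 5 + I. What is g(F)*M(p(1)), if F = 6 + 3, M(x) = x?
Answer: -6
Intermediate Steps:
F = 9
g(F)*M(p(1)) = -(5 + 1) = -1*6 = -6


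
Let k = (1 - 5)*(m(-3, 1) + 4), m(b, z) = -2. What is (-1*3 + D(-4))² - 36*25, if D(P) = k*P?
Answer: -59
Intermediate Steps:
k = -8 (k = (1 - 5)*(-2 + 4) = -4*2 = -8)
D(P) = -8*P
(-1*3 + D(-4))² - 36*25 = (-1*3 - 8*(-4))² - 36*25 = (-3 + 32)² - 900 = 29² - 900 = 841 - 900 = -59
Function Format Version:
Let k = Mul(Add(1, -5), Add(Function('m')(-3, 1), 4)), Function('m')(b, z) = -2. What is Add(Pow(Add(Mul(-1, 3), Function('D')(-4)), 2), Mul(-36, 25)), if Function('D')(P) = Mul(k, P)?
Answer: -59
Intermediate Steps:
k = -8 (k = Mul(Add(1, -5), Add(-2, 4)) = Mul(-4, 2) = -8)
Function('D')(P) = Mul(-8, P)
Add(Pow(Add(Mul(-1, 3), Function('D')(-4)), 2), Mul(-36, 25)) = Add(Pow(Add(Mul(-1, 3), Mul(-8, -4)), 2), Mul(-36, 25)) = Add(Pow(Add(-3, 32), 2), -900) = Add(Pow(29, 2), -900) = Add(841, -900) = -59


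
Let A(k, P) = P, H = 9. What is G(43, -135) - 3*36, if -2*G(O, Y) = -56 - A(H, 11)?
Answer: -149/2 ≈ -74.500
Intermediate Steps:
G(O, Y) = 67/2 (G(O, Y) = -(-56 - 1*11)/2 = -(-56 - 11)/2 = -1/2*(-67) = 67/2)
G(43, -135) - 3*36 = 67/2 - 3*36 = 67/2 - 108 = -149/2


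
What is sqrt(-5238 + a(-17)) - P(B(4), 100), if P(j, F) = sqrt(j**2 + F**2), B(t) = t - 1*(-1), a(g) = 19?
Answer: -5*sqrt(401) + I*sqrt(5219) ≈ -100.12 + 72.243*I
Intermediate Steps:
B(t) = 1 + t (B(t) = t + 1 = 1 + t)
P(j, F) = sqrt(F**2 + j**2)
sqrt(-5238 + a(-17)) - P(B(4), 100) = sqrt(-5238 + 19) - sqrt(100**2 + (1 + 4)**2) = sqrt(-5219) - sqrt(10000 + 5**2) = I*sqrt(5219) - sqrt(10000 + 25) = I*sqrt(5219) - sqrt(10025) = I*sqrt(5219) - 5*sqrt(401) = -5*sqrt(401) + I*sqrt(5219)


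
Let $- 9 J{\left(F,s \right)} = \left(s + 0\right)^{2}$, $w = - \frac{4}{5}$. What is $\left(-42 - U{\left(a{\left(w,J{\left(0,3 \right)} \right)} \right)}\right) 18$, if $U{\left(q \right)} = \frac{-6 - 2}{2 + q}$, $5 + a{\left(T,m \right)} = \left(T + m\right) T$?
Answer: $- \frac{11028}{13} \approx -848.31$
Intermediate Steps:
$w = - \frac{4}{5}$ ($w = \left(-4\right) \frac{1}{5} = - \frac{4}{5} \approx -0.8$)
$J{\left(F,s \right)} = - \frac{s^{2}}{9}$ ($J{\left(F,s \right)} = - \frac{\left(s + 0\right)^{2}}{9} = - \frac{s^{2}}{9}$)
$a{\left(T,m \right)} = -5 + T \left(T + m\right)$ ($a{\left(T,m \right)} = -5 + \left(T + m\right) T = -5 + T \left(T + m\right)$)
$U{\left(q \right)} = - \frac{8}{2 + q}$
$\left(-42 - U{\left(a{\left(w,J{\left(0,3 \right)} \right)} \right)}\right) 18 = \left(-42 - - \frac{8}{2 - \left(5 - \frac{16}{25} + \frac{4}{5} \left(- \frac{1}{9}\right) 3^{2}\right)}\right) 18 = \left(-42 - - \frac{8}{2 - \left(\frac{109}{25} + \frac{4}{5} \left(- \frac{1}{9}\right) 9\right)}\right) 18 = \left(-42 - - \frac{8}{2 - \frac{89}{25}}\right) 18 = \left(-42 - - \frac{8}{- \frac{39}{25}}\right) 18 = \left(-42 - \left(-8\right) \left(- \frac{25}{39}\right)\right) 18 = \left(-42 - \frac{200}{39}\right) 18 = \left(- \frac{1838}{39}\right) 18 = - \frac{11028}{13}$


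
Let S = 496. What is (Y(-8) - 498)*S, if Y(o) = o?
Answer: -250976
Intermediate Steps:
(Y(-8) - 498)*S = (-8 - 498)*496 = -506*496 = -250976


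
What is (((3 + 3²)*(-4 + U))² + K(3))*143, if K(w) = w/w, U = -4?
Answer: 1318031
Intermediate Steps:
K(w) = 1
(((3 + 3²)*(-4 + U))² + K(3))*143 = (((3 + 3²)*(-4 - 4))² + 1)*143 = (((3 + 9)*(-8))² + 1)*143 = ((12*(-8))² + 1)*143 = ((-96)² + 1)*143 = (9216 + 1)*143 = 9217*143 = 1318031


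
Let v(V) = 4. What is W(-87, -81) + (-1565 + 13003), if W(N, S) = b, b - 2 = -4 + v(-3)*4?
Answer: 11452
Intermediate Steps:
b = 14 (b = 2 + (-4 + 4*4) = 2 + (-4 + 16) = 2 + 12 = 14)
W(N, S) = 14
W(-87, -81) + (-1565 + 13003) = 14 + (-1565 + 13003) = 14 + 11438 = 11452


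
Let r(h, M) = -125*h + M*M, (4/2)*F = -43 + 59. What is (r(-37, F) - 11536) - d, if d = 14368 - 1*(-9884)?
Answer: -31099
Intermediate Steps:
d = 24252 (d = 14368 + 9884 = 24252)
F = 8 (F = (-43 + 59)/2 = (1/2)*16 = 8)
r(h, M) = M**2 - 125*h (r(h, M) = -125*h + M**2 = M**2 - 125*h)
(r(-37, F) - 11536) - d = ((8**2 - 125*(-37)) - 11536) - 1*24252 = ((64 + 4625) - 11536) - 24252 = (4689 - 11536) - 24252 = -6847 - 24252 = -31099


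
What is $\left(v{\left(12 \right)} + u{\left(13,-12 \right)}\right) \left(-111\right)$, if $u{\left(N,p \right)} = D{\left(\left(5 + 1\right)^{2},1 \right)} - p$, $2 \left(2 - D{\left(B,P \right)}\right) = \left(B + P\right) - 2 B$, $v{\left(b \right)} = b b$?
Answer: $- \frac{38961}{2} \approx -19481.0$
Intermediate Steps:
$v{\left(b \right)} = b^{2}$
$D{\left(B,P \right)} = 2 + \frac{B}{2} - \frac{P}{2}$ ($D{\left(B,P \right)} = 2 - \frac{\left(B + P\right) - 2 B}{2} = 2 - \frac{P - B}{2} = 2 + \left(\frac{B}{2} - \frac{P}{2}\right) = 2 + \frac{B}{2} - \frac{P}{2}$)
$u{\left(N,p \right)} = \frac{39}{2} - p$ ($u{\left(N,p \right)} = \left(2 + \frac{\left(5 + 1\right)^{2}}{2} - \frac{1}{2}\right) - p = \left(2 + \frac{6^{2}}{2} - \frac{1}{2}\right) - p = \left(2 + \frac{1}{2} \cdot 36 - \frac{1}{2}\right) - p = \left(2 + 18 - \frac{1}{2}\right) - p = \frac{39}{2} - p$)
$\left(v{\left(12 \right)} + u{\left(13,-12 \right)}\right) \left(-111\right) = \left(12^{2} + \left(\frac{39}{2} - -12\right)\right) \left(-111\right) = \left(144 + \left(\frac{39}{2} + 12\right)\right) \left(-111\right) = \left(144 + \frac{63}{2}\right) \left(-111\right) = \frac{351}{2} \left(-111\right) = - \frac{38961}{2}$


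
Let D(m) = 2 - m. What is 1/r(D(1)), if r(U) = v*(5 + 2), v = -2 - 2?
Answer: -1/28 ≈ -0.035714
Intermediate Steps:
v = -4
r(U) = -28 (r(U) = -4*(5 + 2) = -4*7 = -28)
1/r(D(1)) = 1/(-28) = -1/28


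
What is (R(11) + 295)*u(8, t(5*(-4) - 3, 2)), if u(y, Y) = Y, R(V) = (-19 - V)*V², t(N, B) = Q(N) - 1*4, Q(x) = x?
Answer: 90045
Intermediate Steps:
t(N, B) = -4 + N (t(N, B) = N - 1*4 = N - 4 = -4 + N)
R(V) = V²*(-19 - V)
(R(11) + 295)*u(8, t(5*(-4) - 3, 2)) = (11²*(-19 - 1*11) + 295)*(-4 + (5*(-4) - 3)) = (121*(-19 - 11) + 295)*(-4 + (-20 - 3)) = (121*(-30) + 295)*(-4 - 23) = (-3630 + 295)*(-27) = -3335*(-27) = 90045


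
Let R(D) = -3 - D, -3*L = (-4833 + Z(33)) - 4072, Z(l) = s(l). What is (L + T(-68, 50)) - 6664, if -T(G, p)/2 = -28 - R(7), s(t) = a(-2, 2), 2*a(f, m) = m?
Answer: -3660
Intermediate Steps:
a(f, m) = m/2
s(t) = 1 (s(t) = (1/2)*2 = 1)
Z(l) = 1
L = 2968 (L = -((-4833 + 1) - 4072)/3 = -(-4832 - 4072)/3 = -1/3*(-8904) = 2968)
T(G, p) = 36 (T(G, p) = -2*(-28 - (-3 - 1*7)) = -2*(-28 - (-3 - 7)) = -2*(-28 - 1*(-10)) = -2*(-28 + 10) = -2*(-18) = 36)
(L + T(-68, 50)) - 6664 = (2968 + 36) - 6664 = 3004 - 6664 = -3660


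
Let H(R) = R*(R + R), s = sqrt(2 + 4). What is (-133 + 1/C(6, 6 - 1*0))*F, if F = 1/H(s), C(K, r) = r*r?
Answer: -4787/432 ≈ -11.081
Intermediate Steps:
C(K, r) = r**2
s = sqrt(6) ≈ 2.4495
H(R) = 2*R**2 (H(R) = R*(2*R) = 2*R**2)
F = 1/12 (F = 1/(2*(sqrt(6))**2) = 1/(2*6) = 1/12 ≈ 0.083333)
(-133 + 1/C(6, 6 - 1*0))*F = (-133 + 1/((6 - 1*0)**2))*(1/12) = (-133 + 1/((6 + 0)**2))*(1/12) = (-133 + 1/(6**2))*(1/12) = (-133 + 1/36)*(1/12) = -4787/36*1/12 = -4787/432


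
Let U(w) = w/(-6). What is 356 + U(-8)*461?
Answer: 2912/3 ≈ 970.67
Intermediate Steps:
U(w) = -w/6 (U(w) = w*(-⅙) = -w/6)
356 + U(-8)*461 = 356 - ⅙*(-8)*461 = 356 + (4/3)*461 = 356 + 1844/3 = 2912/3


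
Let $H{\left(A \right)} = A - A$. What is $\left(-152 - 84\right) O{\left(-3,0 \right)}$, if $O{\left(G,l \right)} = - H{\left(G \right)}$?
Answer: $0$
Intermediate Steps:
$H{\left(A \right)} = 0$
$O{\left(G,l \right)} = 0$ ($O{\left(G,l \right)} = \left(-1\right) 0 = 0$)
$\left(-152 - 84\right) O{\left(-3,0 \right)} = \left(-152 - 84\right) 0 = \left(-236\right) 0 = 0$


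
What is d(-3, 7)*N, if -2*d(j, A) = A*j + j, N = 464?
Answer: 5568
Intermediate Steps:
d(j, A) = -j/2 - A*j/2 (d(j, A) = -(A*j + j)/2 = -(j + A*j)/2 = -j/2 - A*j/2)
d(-3, 7)*N = -1/2*(-3)*(1 + 7)*464 = -1/2*(-3)*8*464 = 12*464 = 5568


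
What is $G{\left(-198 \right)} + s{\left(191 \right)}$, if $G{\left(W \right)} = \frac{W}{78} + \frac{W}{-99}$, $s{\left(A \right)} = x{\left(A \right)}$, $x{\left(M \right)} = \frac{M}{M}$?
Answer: $\frac{6}{13} \approx 0.46154$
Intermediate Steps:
$x{\left(M \right)} = 1$
$s{\left(A \right)} = 1$
$G{\left(W \right)} = \frac{7 W}{2574}$ ($G{\left(W \right)} = W \frac{1}{78} + W \left(- \frac{1}{99}\right) = \frac{W}{78} - \frac{W}{99} = \frac{7 W}{2574}$)
$G{\left(-198 \right)} + s{\left(191 \right)} = \frac{7}{2574} \left(-198\right) + 1 = - \frac{7}{13} + 1 = \frac{6}{13}$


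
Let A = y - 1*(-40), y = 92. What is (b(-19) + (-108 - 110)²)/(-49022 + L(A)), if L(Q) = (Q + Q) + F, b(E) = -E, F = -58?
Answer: -47543/48816 ≈ -0.97392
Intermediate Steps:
A = 132 (A = 92 - 1*(-40) = 92 + 40 = 132)
L(Q) = -58 + 2*Q (L(Q) = (Q + Q) - 58 = 2*Q - 58 = -58 + 2*Q)
(b(-19) + (-108 - 110)²)/(-49022 + L(A)) = (-1*(-19) + (-108 - 110)²)/(-49022 + (-58 + 2*132)) = (19 + (-218)²)/(-49022 + (-58 + 264)) = (19 + 47524)/(-49022 + 206) = 47543/(-48816) = 47543*(-1/48816) = -47543/48816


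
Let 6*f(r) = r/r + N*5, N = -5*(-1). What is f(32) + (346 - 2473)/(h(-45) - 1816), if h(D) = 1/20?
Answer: 599767/108957 ≈ 5.5046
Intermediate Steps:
N = 5
f(r) = 13/3 (f(r) = (r/r + 5*5)/6 = (1 + 25)/6 = (1/6)*26 = 13/3)
h(D) = 1/20
f(32) + (346 - 2473)/(h(-45) - 1816) = 13/3 + (346 - 2473)/(1/20 - 1816) = 13/3 - 2127/(-36319/20) = 13/3 - 2127*(-20/36319) = 13/3 + 42540/36319 = 599767/108957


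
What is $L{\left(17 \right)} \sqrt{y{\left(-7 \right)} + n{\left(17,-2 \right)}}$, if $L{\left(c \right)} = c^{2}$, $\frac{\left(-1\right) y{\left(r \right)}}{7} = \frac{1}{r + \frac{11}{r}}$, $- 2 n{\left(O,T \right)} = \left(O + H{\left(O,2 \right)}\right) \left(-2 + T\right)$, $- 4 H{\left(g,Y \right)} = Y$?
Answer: $\frac{289 \sqrt{30435}}{30} \approx 1680.6$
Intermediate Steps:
$H{\left(g,Y \right)} = - \frac{Y}{4}$
$n{\left(O,T \right)} = - \frac{\left(-2 + T\right) \left(- \frac{1}{2} + O\right)}{2}$ ($n{\left(O,T \right)} = - \frac{\left(O - \frac{1}{2}\right) \left(-2 + T\right)}{2} = - \frac{\left(- \frac{1}{2} + O\right) \left(-2 + T\right)}{2} = - \frac{\left(-2 + T\right) \left(- \frac{1}{2} + O\right)}{2}$)
$y{\left(r \right)} = - \frac{7}{r + \frac{11}{r}}$
$L{\left(17 \right)} \sqrt{y{\left(-7 \right)} + n{\left(17,-2 \right)}} = 17^{2} \sqrt{\left(-7\right) \left(-7\right) \frac{1}{11 + \left(-7\right)^{2}} + \left(- \frac{1}{2} + 17 + \frac{1}{4} \left(-2\right) - \frac{17}{2} \left(-2\right)\right)} = 289 \sqrt{\left(-7\right) \left(-7\right) \frac{1}{11 + 49} + \left(- \frac{1}{2} + 17 - \frac{1}{2} + 17\right)} = 289 \sqrt{\left(-7\right) \left(-7\right) \frac{1}{60} + 33} = 289 \sqrt{\frac{49}{60} + 33} = 289 \sqrt{\frac{2029}{60}} = 289 \frac{\sqrt{30435}}{30} = \frac{289 \sqrt{30435}}{30}$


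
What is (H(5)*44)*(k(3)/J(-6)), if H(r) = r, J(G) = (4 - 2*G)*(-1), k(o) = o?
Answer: -165/4 ≈ -41.250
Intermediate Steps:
J(G) = -4 + 2*G
(H(5)*44)*(k(3)/J(-6)) = (5*44)*(3/(-4 + 2*(-6))) = 220*(3/(-4 - 12)) = 220*(3/(-16)) = 220*(3*(-1/16)) = 220*(-3/16) = -165/4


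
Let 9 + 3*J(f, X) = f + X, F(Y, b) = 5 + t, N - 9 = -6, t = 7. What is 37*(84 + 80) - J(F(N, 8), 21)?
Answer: 6060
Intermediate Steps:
N = 3 (N = 9 - 6 = 3)
F(Y, b) = 12 (F(Y, b) = 5 + 7 = 12)
J(f, X) = -3 + X/3 + f/3 (J(f, X) = -3 + (f + X)/3 = -3 + (X + f)/3 = -3 + (X/3 + f/3) = -3 + X/3 + f/3)
37*(84 + 80) - J(F(N, 8), 21) = 37*(84 + 80) - (-3 + (⅓)*21 + (⅓)*12) = 37*164 - (-3 + 7 + 4) = 6068 - 1*8 = 6068 - 8 = 6060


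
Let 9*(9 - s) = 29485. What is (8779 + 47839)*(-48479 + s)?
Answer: -26367851870/9 ≈ -2.9298e+9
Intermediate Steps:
s = -29404/9 (s = 9 - 1/9*29485 = 9 - 29485/9 = -29404/9 ≈ -3267.1)
(8779 + 47839)*(-48479 + s) = (8779 + 47839)*(-48479 - 29404/9) = 56618*(-465715/9) = -26367851870/9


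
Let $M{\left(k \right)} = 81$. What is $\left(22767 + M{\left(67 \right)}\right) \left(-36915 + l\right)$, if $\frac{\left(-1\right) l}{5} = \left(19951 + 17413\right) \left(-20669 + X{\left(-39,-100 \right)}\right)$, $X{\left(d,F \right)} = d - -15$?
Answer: $88326468874560$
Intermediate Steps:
$X{\left(d,F \right)} = 15 + d$ ($X{\left(d,F \right)} = d + 15 = 15 + d$)
$l = 3865866260$ ($l = - 5 \left(19951 + 17413\right) \left(-20669 + \left(15 - 39\right)\right) = - 5 \cdot 37364 \left(-20669 - 24\right) = - 5 \cdot 37364 \left(-20693\right) = \left(-5\right) \left(-773173252\right) = 3865866260$)
$\left(22767 + M{\left(67 \right)}\right) \left(-36915 + l\right) = \left(22767 + 81\right) \left(-36915 + 3865866260\right) = 22848 \cdot 3865829345 = 88326468874560$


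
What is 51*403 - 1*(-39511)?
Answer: 60064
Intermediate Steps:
51*403 - 1*(-39511) = 20553 + 39511 = 60064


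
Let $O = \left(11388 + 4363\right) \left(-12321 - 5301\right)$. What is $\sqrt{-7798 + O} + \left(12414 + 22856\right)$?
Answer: $35270 + 4 i \sqrt{17348245} \approx 35270.0 + 16661.0 i$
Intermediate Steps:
$O = -277564122$ ($O = 15751 \left(-17622\right) = -277564122$)
$\sqrt{-7798 + O} + \left(12414 + 22856\right) = \sqrt{-7798 - 277564122} + \left(12414 + 22856\right) = \sqrt{-277571920} + 35270 = 4 i \sqrt{17348245} + 35270 = 35270 + 4 i \sqrt{17348245}$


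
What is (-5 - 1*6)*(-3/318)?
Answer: 11/106 ≈ 0.10377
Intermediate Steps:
(-5 - 1*6)*(-3/318) = (-5 - 6)*(-3*1/318) = -11*(-1/106) = 11/106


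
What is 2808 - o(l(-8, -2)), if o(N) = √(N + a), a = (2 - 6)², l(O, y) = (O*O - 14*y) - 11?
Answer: 2808 - √97 ≈ 2798.2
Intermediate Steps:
l(O, y) = -11 + O² - 14*y (l(O, y) = (O² - 14*y) - 11 = -11 + O² - 14*y)
a = 16 (a = (-4)² = 16)
o(N) = √(16 + N) (o(N) = √(N + 16) = √(16 + N))
2808 - o(l(-8, -2)) = 2808 - √(16 + (-11 + (-8)² - 14*(-2))) = 2808 - √(16 + (-11 + 64 + 28)) = 2808 - √(16 + 81) = 2808 - √97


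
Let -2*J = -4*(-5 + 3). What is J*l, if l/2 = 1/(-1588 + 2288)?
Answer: -2/175 ≈ -0.011429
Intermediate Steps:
J = -4 (J = -(-2)*(-5 + 3) = -(-2)*(-2) = -½*8 = -4)
l = 1/350 (l = 2/(-1588 + 2288) = 2/700 = 2*(1/700) = 1/350 ≈ 0.0028571)
J*l = -4*1/350 = -2/175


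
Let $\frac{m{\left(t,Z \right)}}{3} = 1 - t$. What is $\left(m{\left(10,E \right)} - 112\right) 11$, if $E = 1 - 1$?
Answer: $-1529$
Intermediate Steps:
$E = 0$ ($E = 1 - 1 = 0$)
$m{\left(t,Z \right)} = 3 - 3 t$ ($m{\left(t,Z \right)} = 3 \left(1 - t\right) = 3 - 3 t$)
$\left(m{\left(10,E \right)} - 112\right) 11 = \left(\left(3 - 30\right) - 112\right) 11 = \left(-27 - 112\right) 11 = \left(-139\right) 11 = -1529$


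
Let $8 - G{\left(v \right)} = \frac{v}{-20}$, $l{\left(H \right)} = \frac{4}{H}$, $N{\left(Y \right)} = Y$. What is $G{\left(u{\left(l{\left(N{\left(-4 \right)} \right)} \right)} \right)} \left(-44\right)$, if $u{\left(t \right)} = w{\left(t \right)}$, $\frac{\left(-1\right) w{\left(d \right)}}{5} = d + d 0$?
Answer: $-363$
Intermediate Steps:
$w{\left(d \right)} = - 5 d$ ($w{\left(d \right)} = - 5 \left(d + d 0\right) = - 5 \left(d + 0\right) = - 5 d$)
$u{\left(t \right)} = - 5 t$
$G{\left(v \right)} = 8 + \frac{v}{20}$ ($G{\left(v \right)} = 8 - \frac{v}{-20} = 8 - v \left(- \frac{1}{20}\right) = 8 - - \frac{v}{20} = 8 + \frac{v}{20}$)
$G{\left(u{\left(l{\left(N{\left(-4 \right)} \right)} \right)} \right)} \left(-44\right) = \left(8 + \frac{\left(-5\right) \frac{4}{-4}}{20}\right) \left(-44\right) = \left(8 + \frac{\left(-5\right) 4 \left(- \frac{1}{4}\right)}{20}\right) \left(-44\right) = \left(8 + \frac{\left(-5\right) \left(-1\right)}{20}\right) \left(-44\right) = \left(8 + \frac{1}{20} \cdot 5\right) \left(-44\right) = \left(8 + \frac{1}{4}\right) \left(-44\right) = \frac{33}{4} \left(-44\right) = -363$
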